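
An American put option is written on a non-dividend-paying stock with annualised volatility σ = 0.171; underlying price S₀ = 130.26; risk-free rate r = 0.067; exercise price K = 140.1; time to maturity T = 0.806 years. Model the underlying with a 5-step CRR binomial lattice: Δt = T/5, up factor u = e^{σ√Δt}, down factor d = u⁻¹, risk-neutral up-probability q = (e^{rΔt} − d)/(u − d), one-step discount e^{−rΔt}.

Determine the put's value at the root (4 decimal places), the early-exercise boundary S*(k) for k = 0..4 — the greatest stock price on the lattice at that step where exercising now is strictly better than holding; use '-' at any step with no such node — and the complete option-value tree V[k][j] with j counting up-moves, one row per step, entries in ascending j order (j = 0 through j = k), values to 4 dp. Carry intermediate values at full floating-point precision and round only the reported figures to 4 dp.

params: Δt=0.16120 u=1.07107 d=0.93365 q=0.56186 e^(-rΔt)=0.98926
t_5 payoffs: 47.6884 34.0867 18.4830 0.5827 0.0000 0.0000
t_4: node(4,0) S=98.9791 payoff=41.1209 vs cont=39.6159 → 41.1209 [stop]  node(4,1) S=113.5474 payoff=26.5526 vs cont=25.0476 → 26.5526 [stop]  node(4,2) S=130.2600 payoff=9.8400 vs cont=8.3350 → 9.8400 [stop]  node(4,3) S=149.4325 payoff=0.0000 vs cont=0.2526 → 0.2526 [wait]  node(4,4) S=171.4268 payoff=0.0000 vs cont=0.0000 → 0.0000 [wait]  ⇒ S*(4)=130.2600
t_3: node(3,0) S=106.0133 payoff=34.0867 vs cont=32.5817 → 34.0867 [stop]  node(3,1) S=121.6170 payoff=18.4830 vs cont=16.9780 → 18.4830 [stop]  node(3,2) S=139.5173 payoff=0.5827 vs cont=4.4053 → 4.4053 [wait]  node(3,3) S=160.0523 payoff=0.0000 vs cont=0.1095 → 0.1095 [wait]  ⇒ S*(3)=121.6170
t_2: node(2,0) S=113.5474 payoff=26.5526 vs cont=25.0476 → 26.5526 [stop]  node(2,1) S=130.2600 payoff=9.8400 vs cont=10.4597 → 10.4597 [wait]  node(2,2) S=149.4325 payoff=0.0000 vs cont=1.9703 → 1.9703 [wait]  ⇒ S*(2)=113.5474
t_1: node(1,0) S=121.6170 payoff=18.4830 vs cont=17.3225 → 18.4830 [stop]  node(1,1) S=139.5173 payoff=0.5827 vs cont=5.6287 → 5.6287 [wait]  ⇒ S*(1)=121.6170
t_0: node(0,0) S=130.2600 payoff=9.8400 vs cont=11.1397 → 11.1397 [wait]  ⇒ S*(0)=-

price = 11.1397
boundary = - 121.6170 113.5474 121.6170 130.2600
tree:
11.1397
18.4830 5.6287
26.5526 10.4597 1.9703
34.0867 18.4830 4.4053 0.1095
41.1209 26.5526 9.8400 0.2526 0.0000
47.6884 34.0867 18.4830 0.5827 0.0000 0.0000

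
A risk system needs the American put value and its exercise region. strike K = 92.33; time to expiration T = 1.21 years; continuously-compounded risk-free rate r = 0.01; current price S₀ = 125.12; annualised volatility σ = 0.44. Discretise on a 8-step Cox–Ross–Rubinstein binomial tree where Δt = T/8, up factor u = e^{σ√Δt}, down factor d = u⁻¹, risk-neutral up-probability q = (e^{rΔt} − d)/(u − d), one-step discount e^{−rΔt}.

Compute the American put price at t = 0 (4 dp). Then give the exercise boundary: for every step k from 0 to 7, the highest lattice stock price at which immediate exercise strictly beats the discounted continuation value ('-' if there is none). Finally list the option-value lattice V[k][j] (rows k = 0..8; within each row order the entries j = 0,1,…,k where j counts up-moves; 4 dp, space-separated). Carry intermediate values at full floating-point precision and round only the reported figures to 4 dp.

price = 7.8059
boundary = - - - - - 53.1796 63.1046 74.8820
tree:
7.8059
11.4263 3.6109
16.3366 5.7394 1.1415
22.7003 8.9714 1.9903 0.1557
30.4595 13.7290 3.4545 0.2898 0.0000
39.1504 20.4275 5.9650 0.5391 0.0000 0.0000
47.5145 29.2254 10.2381 1.0031 0.0000 0.0000 0.0000
54.5630 39.1504 17.4480 1.8664 0.0000 0.0000 0.0000 0.0000
60.5030 47.5145 29.2254 3.4725 0.0000 0.0000 0.0000 0.0000 0.0000

params: Δt=0.15125 u=1.18663 d=0.84272 q=0.46173 e^(-rΔt)=0.99849
t_8 payoffs: 60.5030 47.5145 29.2254 3.4725 0.0000 0.0000 0.0000 0.0000 0.0000
t_7: node(7,0) S=37.7670 payoff=54.5630 vs cont=54.4235 → 54.5630 [stop]  node(7,1) S=53.1796 payoff=39.1504 vs cont=39.0109 → 39.1504 [stop]  node(7,2) S=74.8820 payoff=17.4480 vs cont=17.3084 → 17.4480 [stop]  node(7,3) S=105.4412 payoff=0.0000 vs cont=1.8664 → 1.8664 [wait]  node(7,4) S=148.4715 payoff=0.0000 vs cont=0.0000 → 0.0000 [wait]  node(7,5) S=209.0624 payoff=0.0000 vs cont=0.0000 → 0.0000 [wait]  node(7,6) S=294.3803 payoff=0.0000 vs cont=0.0000 → 0.0000 [wait]  node(7,7) S=414.5162 payoff=0.0000 vs cont=0.0000 → 0.0000 [wait]  ⇒ S*(7)=74.8820
t_6: node(6,0) S=44.8155 payoff=47.5145 vs cont=47.3749 → 47.5145 [stop]  node(6,1) S=63.1046 payoff=29.2254 vs cont=29.0858 → 29.2254 [stop]  node(6,2) S=88.8575 payoff=3.4725 vs cont=10.2381 → 10.2381 [wait]  node(6,3) S=125.1200 payoff=0.0000 vs cont=1.0031 → 1.0031 [wait]  node(6,4) S=176.1812 payoff=0.0000 vs cont=0.0000 → 0.0000 [wait]  node(6,5) S=248.0803 payoff=0.0000 vs cont=0.0000 → 0.0000 [wait]  node(6,6) S=349.3214 payoff=0.0000 vs cont=0.0000 → 0.0000 [wait]  ⇒ S*(6)=63.1046
t_5: node(5,0) S=53.1796 payoff=39.1504 vs cont=39.0109 → 39.1504 [stop]  node(5,1) S=74.8820 payoff=17.4480 vs cont=20.4275 → 20.4275 [wait]  node(5,2) S=105.4412 payoff=0.0000 vs cont=5.9650 → 5.9650 [wait]  node(5,3) S=148.4715 payoff=0.0000 vs cont=0.5391 → 0.5391 [wait]  node(5,4) S=209.0624 payoff=0.0000 vs cont=0.0000 → 0.0000 [wait]  node(5,5) S=294.3803 payoff=0.0000 vs cont=0.0000 → 0.0000 [wait]  ⇒ S*(5)=53.1796
t_4: node(4,0) S=63.1046 payoff=29.2254 vs cont=30.4595 → 30.4595 [wait]  node(4,1) S=88.8575 payoff=3.4725 vs cont=13.7290 → 13.7290 [wait]  node(4,2) S=125.1200 payoff=0.0000 vs cont=3.4545 → 3.4545 [wait]  node(4,3) S=176.1812 payoff=0.0000 vs cont=0.2898 → 0.2898 [wait]  node(4,4) S=248.0803 payoff=0.0000 vs cont=0.0000 → 0.0000 [wait]  ⇒ S*(4)=-
t_3: node(3,0) S=74.8820 payoff=17.4480 vs cont=22.7003 → 22.7003 [wait]  node(3,1) S=105.4412 payoff=0.0000 vs cont=8.9714 → 8.9714 [wait]  node(3,2) S=148.4715 payoff=0.0000 vs cont=1.9903 → 1.9903 [wait]  node(3,3) S=209.0624 payoff=0.0000 vs cont=0.1557 → 0.1557 [wait]  ⇒ S*(3)=-
t_2: node(2,0) S=88.8575 payoff=3.4725 vs cont=16.3366 → 16.3366 [wait]  node(2,1) S=125.1200 payoff=0.0000 vs cont=5.7394 → 5.7394 [wait]  node(2,2) S=176.1812 payoff=0.0000 vs cont=1.1415 → 1.1415 [wait]  ⇒ S*(2)=-
t_1: node(1,0) S=105.4412 payoff=0.0000 vs cont=11.4263 → 11.4263 [wait]  node(1,1) S=148.4715 payoff=0.0000 vs cont=3.6109 → 3.6109 [wait]  ⇒ S*(1)=-
t_0: node(0,0) S=125.1200 payoff=0.0000 vs cont=7.8059 → 7.8059 [wait]  ⇒ S*(0)=-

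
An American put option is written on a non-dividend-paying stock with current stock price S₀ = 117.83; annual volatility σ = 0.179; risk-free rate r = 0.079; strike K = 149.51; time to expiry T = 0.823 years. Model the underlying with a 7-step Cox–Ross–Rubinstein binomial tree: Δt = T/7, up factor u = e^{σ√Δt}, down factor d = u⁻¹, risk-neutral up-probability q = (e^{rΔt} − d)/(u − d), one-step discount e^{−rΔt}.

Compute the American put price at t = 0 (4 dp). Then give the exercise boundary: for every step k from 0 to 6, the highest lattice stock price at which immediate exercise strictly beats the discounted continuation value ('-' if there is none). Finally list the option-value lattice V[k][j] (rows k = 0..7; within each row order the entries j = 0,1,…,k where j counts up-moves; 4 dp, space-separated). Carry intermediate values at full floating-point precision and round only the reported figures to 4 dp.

price = 31.6800
boundary = 117.8300 125.2886 133.2193 125.2886 133.2193 125.2886 133.2193
tree:
31.6800
38.6946 24.2214
45.2915 31.6800 16.2907
51.4958 38.6946 24.2214 9.7249
57.3307 45.2915 31.6800 16.2907 4.7411
62.8182 51.4958 38.6946 24.2214 8.9915 1.4890
67.9791 57.3307 45.2915 31.6800 16.2907 3.4207 0.0000
72.8327 62.8182 51.4958 38.6946 24.2214 7.8580 0.0000 0.0000

Δt=0.11757  u=1.06330  d=0.94047  q=0.56063  discount=0.99075
step 7 (expiry): payoffs max(K−S,0) = 72.8327 62.8182 51.4958 38.6946 24.2214 7.8580 0.0000 0.0000
step 6: (k=6,j=0): S=81.5309, (K−S)⁺=67.9791, hold=66.5968 ⇒ V=67.9791 exercise | (k=6,j=1): S=92.1793, (K−S)⁺=57.3307, hold=55.9484 ⇒ V=57.3307 exercise | (k=6,j=2): S=104.2185, (K−S)⁺=45.2915, hold=43.9093 ⇒ V=45.2915 exercise | (k=6,j=3): S=117.8300, (K−S)⁺=31.6800, hold=30.2978 ⇒ V=31.6800 exercise | (k=6,j=4): S=133.2193, (K−S)⁺=16.2907, hold=14.9085 ⇒ V=16.2907 exercise | (k=6,j=5): S=150.6185, (K−S)⁺=0.0000, hold=3.4207 ⇒ V=3.4207 continue | (k=6,j=6): S=170.2901, (K−S)⁺=0.0000, hold=0.0000 ⇒ V=0.0000 continue  boundary S*=133.2193
step 5: (k=5,j=0): S=86.6918, (K−S)⁺=62.8182, hold=61.4360 ⇒ V=62.8182 exercise | (k=5,j=1): S=98.0142, (K−S)⁺=51.4958, hold=50.1135 ⇒ V=51.4958 exercise | (k=5,j=2): S=110.8154, (K−S)⁺=38.6946, hold=37.3123 ⇒ V=38.6946 exercise | (k=5,j=3): S=125.2886, (K−S)⁺=24.2214, hold=22.8392 ⇒ V=24.2214 exercise | (k=5,j=4): S=141.6520, (K−S)⁺=7.8580, hold=8.9915 ⇒ V=8.9915 continue | (k=5,j=5): S=160.1525, (K−S)⁺=0.0000, hold=1.4890 ⇒ V=1.4890 continue  boundary S*=125.2886
step 4: (k=4,j=0): S=92.1793, (K−S)⁺=57.3307, hold=55.9484 ⇒ V=57.3307 exercise | (k=4,j=1): S=104.2185, (K−S)⁺=45.2915, hold=43.9093 ⇒ V=45.2915 exercise | (k=4,j=2): S=117.8300, (K−S)⁺=31.6800, hold=30.2978 ⇒ V=31.6800 exercise | (k=4,j=3): S=133.2193, (K−S)⁺=16.2907, hold=15.5381 ⇒ V=16.2907 exercise | (k=4,j=4): S=150.6185, (K−S)⁺=0.0000, hold=4.7411 ⇒ V=4.7411 continue  boundary S*=133.2193
step 3: (k=3,j=0): S=98.0142, (K−S)⁺=51.4958, hold=50.1135 ⇒ V=51.4958 exercise | (k=3,j=1): S=110.8154, (K−S)⁺=38.6946, hold=37.3123 ⇒ V=38.6946 exercise | (k=3,j=2): S=125.2886, (K−S)⁺=24.2214, hold=22.8392 ⇒ V=24.2214 exercise | (k=3,j=3): S=141.6520, (K−S)⁺=7.8580, hold=9.7249 ⇒ V=9.7249 continue  boundary S*=125.2886
step 2: (k=2,j=0): S=104.2185, (K−S)⁺=45.2915, hold=43.9093 ⇒ V=45.2915 exercise | (k=2,j=1): S=117.8300, (K−S)⁺=31.6800, hold=30.2978 ⇒ V=31.6800 exercise | (k=2,j=2): S=133.2193, (K−S)⁺=16.2907, hold=15.9455 ⇒ V=16.2907 exercise  boundary S*=133.2193
step 1: (k=1,j=0): S=110.8154, (K−S)⁺=38.6946, hold=37.3123 ⇒ V=38.6946 exercise | (k=1,j=1): S=125.2886, (K−S)⁺=24.2214, hold=22.8392 ⇒ V=24.2214 exercise  boundary S*=125.2886
step 0: (k=0,j=0): S=117.8300, (K−S)⁺=31.6800, hold=30.2978 ⇒ V=31.6800 exercise  boundary S*=117.8300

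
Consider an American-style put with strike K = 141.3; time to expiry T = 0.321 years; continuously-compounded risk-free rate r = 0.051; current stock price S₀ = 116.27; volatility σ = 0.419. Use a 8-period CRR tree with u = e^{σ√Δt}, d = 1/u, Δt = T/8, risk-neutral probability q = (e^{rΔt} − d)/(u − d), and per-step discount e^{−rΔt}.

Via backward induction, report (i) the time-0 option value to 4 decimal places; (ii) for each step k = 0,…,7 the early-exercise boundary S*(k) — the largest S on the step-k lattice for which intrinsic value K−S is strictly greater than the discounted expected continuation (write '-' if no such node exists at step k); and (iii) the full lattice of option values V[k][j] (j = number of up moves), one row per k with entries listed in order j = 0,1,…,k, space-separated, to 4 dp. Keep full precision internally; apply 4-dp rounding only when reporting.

price = 27.3369
boundary = - - 98.3029 90.3890 98.3029 106.9097 116.2700 126.4499
tree:
27.3369
34.8291 19.6908
42.9971 26.5143 12.7053
50.9110 34.4443 18.4114 6.8482
58.1878 42.9971 25.7294 10.9086 2.6713
64.8787 50.9110 34.3903 16.8661 4.7835 0.4947
71.0310 58.1878 42.9971 25.0300 8.4806 0.9742 0.0000
76.6881 64.8787 50.9110 34.3903 14.8501 1.9187 0.0000 0.0000
81.8897 71.0310 58.1878 42.9971 25.0300 3.7790 0.0000 0.0000 0.0000

Δt=0.04013  u=1.08755  d=0.91949  q=0.49122  discount=0.99796
step 8 (expiry): payoffs max(K−S,0) = 81.8897 71.0310 58.1878 42.9971 25.0300 3.7790 0.0000 0.0000 0.0000
step 7: (k=7,j=0): S=64.6119, (K−S)⁺=76.6881, hold=76.3992 ⇒ V=76.6881 exercise | (k=7,j=1): S=76.4213, (K−S)⁺=64.8787, hold=64.5899 ⇒ V=64.8787 exercise | (k=7,j=2): S=90.3890, (K−S)⁺=50.9110, hold=50.6221 ⇒ V=50.9110 exercise | (k=7,j=3): S=106.9097, (K−S)⁺=34.3903, hold=34.1015 ⇒ V=34.3903 exercise | (k=7,j=4): S=126.4499, (K−S)⁺=14.8501, hold=14.5613 ⇒ V=14.8501 exercise | (k=7,j=5): S=149.5615, (K−S)⁺=0.0000, hold=1.9187 ⇒ V=1.9187 continue | (k=7,j=6): S=176.8973, (K−S)⁺=0.0000, hold=0.0000 ⇒ V=0.0000 continue | (k=7,j=7): S=209.2293, (K−S)⁺=0.0000, hold=0.0000 ⇒ V=0.0000 continue  boundary S*=126.4499
step 6: (k=6,j=0): S=70.2690, (K−S)⁺=71.0310, hold=70.7422 ⇒ V=71.0310 exercise | (k=6,j=1): S=83.1122, (K−S)⁺=58.1878, hold=57.8989 ⇒ V=58.1878 exercise | (k=6,j=2): S=98.3029, (K−S)⁺=42.9971, hold=42.7083 ⇒ V=42.9971 exercise | (k=6,j=3): S=116.2700, (K−S)⁺=25.0300, hold=24.7411 ⇒ V=25.0300 exercise | (k=6,j=4): S=137.5210, (K−S)⁺=3.7790, hold=8.4806 ⇒ V=8.4806 continue | (k=6,j=5): S=162.6561, (K−S)⁺=0.0000, hold=0.9742 ⇒ V=0.9742 continue | (k=6,j=6): S=192.3853, (K−S)⁺=0.0000, hold=0.0000 ⇒ V=0.0000 continue  boundary S*=116.2700
step 5: (k=5,j=0): S=76.4213, (K−S)⁺=64.8787, hold=64.5899 ⇒ V=64.8787 exercise | (k=5,j=1): S=90.3890, (K−S)⁺=50.9110, hold=50.6221 ⇒ V=50.9110 exercise | (k=5,j=2): S=106.9097, (K−S)⁺=34.3903, hold=34.1015 ⇒ V=34.3903 exercise | (k=5,j=3): S=126.4499, (K−S)⁺=14.8501, hold=16.8661 ⇒ V=16.8661 continue | (k=5,j=4): S=149.5615, (K−S)⁺=0.0000, hold=4.7835 ⇒ V=4.7835 continue | (k=5,j=5): S=176.8973, (K−S)⁺=0.0000, hold=0.4947 ⇒ V=0.4947 continue  boundary S*=106.9097
step 4: (k=4,j=0): S=83.1122, (K−S)⁺=58.1878, hold=57.8989 ⇒ V=58.1878 exercise | (k=4,j=1): S=98.3029, (K−S)⁺=42.9971, hold=42.7083 ⇒ V=42.9971 exercise | (k=4,j=2): S=116.2700, (K−S)⁺=25.0300, hold=25.7294 ⇒ V=25.7294 continue | (k=4,j=3): S=137.5210, (K−S)⁺=3.7790, hold=10.9086 ⇒ V=10.9086 continue | (k=4,j=4): S=162.6561, (K−S)⁺=0.0000, hold=2.6713 ⇒ V=2.6713 continue  boundary S*=98.3029
step 3: (k=3,j=0): S=90.3890, (K−S)⁺=50.9110, hold=50.6221 ⇒ V=50.9110 exercise | (k=3,j=1): S=106.9097, (K−S)⁺=34.3903, hold=34.4443 ⇒ V=34.4443 continue | (k=3,j=2): S=126.4499, (K−S)⁺=14.8501, hold=18.4114 ⇒ V=18.4114 continue | (k=3,j=3): S=149.5615, (K−S)⁺=0.0000, hold=6.8482 ⇒ V=6.8482 continue  boundary S*=90.3890
step 2: (k=2,j=0): S=98.3029, (K−S)⁺=42.9971, hold=42.7347 ⇒ V=42.9971 exercise | (k=2,j=1): S=116.2700, (K−S)⁺=25.0300, hold=26.5143 ⇒ V=26.5143 continue | (k=2,j=2): S=137.5210, (K−S)⁺=3.7790, hold=12.7053 ⇒ V=12.7053 continue  boundary S*=98.3029
step 1: (k=1,j=0): S=106.9097, (K−S)⁺=34.3903, hold=34.8291 ⇒ V=34.8291 continue | (k=1,j=1): S=126.4499, (K−S)⁺=14.8501, hold=19.6908 ⇒ V=19.6908 continue  boundary S*=-
step 0: (k=0,j=0): S=116.2700, (K−S)⁺=25.0300, hold=27.3369 ⇒ V=27.3369 continue  boundary S*=-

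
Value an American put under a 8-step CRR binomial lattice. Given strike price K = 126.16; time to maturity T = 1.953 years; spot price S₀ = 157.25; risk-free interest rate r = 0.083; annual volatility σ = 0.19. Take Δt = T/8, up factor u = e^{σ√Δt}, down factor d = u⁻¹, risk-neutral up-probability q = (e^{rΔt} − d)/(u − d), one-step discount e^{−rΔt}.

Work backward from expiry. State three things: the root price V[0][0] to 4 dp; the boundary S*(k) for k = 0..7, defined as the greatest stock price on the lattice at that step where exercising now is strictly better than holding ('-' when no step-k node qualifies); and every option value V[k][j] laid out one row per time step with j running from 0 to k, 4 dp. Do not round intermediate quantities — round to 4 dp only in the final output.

price = 1.3377
boundary = - - - - 108.0213 98.3420 108.0213 118.6533
tree:
1.3377
2.6726 0.4391
5.2179 0.9635 0.0831
9.9024 2.0827 0.2045 0.0000
18.1387 4.4156 0.5034 0.0000 0.0000
27.8180 9.1189 1.2391 0.0000 0.0000 0.0000
36.6300 18.1387 3.0498 0.0000 0.0000 0.0000 0.0000
44.6523 27.8180 7.5067 0.0000 0.0000 0.0000 0.0000 0.0000
51.9559 36.6300 18.1387 0.0000 0.0000 0.0000 0.0000 0.0000 0.0000

Δt=0.24413  u=1.09842  d=0.91039  q=0.58541  discount=0.97994
step 8 (expiry): payoffs max(K−S,0) = 51.9559 36.6300 18.1387 0.0000 0.0000 0.0000 0.0000 0.0000 0.0000
step 7: (k=7,j=0): S=81.5077, (K−S)⁺=44.6523, hold=42.1218 ⇒ V=44.6523 exercise | (k=7,j=1): S=98.3420, (K−S)⁺=27.8180, hold=25.2874 ⇒ V=27.8180 exercise | (k=7,j=2): S=118.6533, (K−S)⁺=7.5067, hold=7.3693 ⇒ V=7.5067 exercise | (k=7,j=3): S=143.1596, (K−S)⁺=0.0000, hold=0.0000 ⇒ V=0.0000 continue | (k=7,j=4): S=172.7273, (K−S)⁺=0.0000, hold=0.0000 ⇒ V=0.0000 continue | (k=7,j=5): S=208.4019, (K−S)⁺=0.0000, hold=0.0000 ⇒ V=0.0000 continue | (k=7,j=6): S=251.4445, (K−S)⁺=0.0000, hold=0.0000 ⇒ V=0.0000 continue | (k=7,j=7): S=303.3771, (K−S)⁺=0.0000, hold=0.0000 ⇒ V=0.0000 continue  boundary S*=118.6533
step 6: (k=6,j=0): S=89.5300, (K−S)⁺=36.6300, hold=34.0994 ⇒ V=36.6300 exercise | (k=6,j=1): S=108.0213, (K−S)⁺=18.1387, hold=15.6081 ⇒ V=18.1387 exercise | (k=6,j=2): S=130.3317, (K−S)⁺=0.0000, hold=3.0498 ⇒ V=3.0498 continue | (k=6,j=3): S=157.2500, (K−S)⁺=0.0000, hold=0.0000 ⇒ V=0.0000 continue | (k=6,j=4): S=189.7279, (K−S)⁺=0.0000, hold=0.0000 ⇒ V=0.0000 continue | (k=6,j=5): S=228.9138, (K−S)⁺=0.0000, hold=0.0000 ⇒ V=0.0000 continue | (k=6,j=6): S=276.1929, (K−S)⁺=0.0000, hold=0.0000 ⇒ V=0.0000 continue  boundary S*=108.0213
step 5: (k=5,j=0): S=98.3420, (K−S)⁺=27.8180, hold=25.2874 ⇒ V=27.8180 exercise | (k=5,j=1): S=118.6533, (K−S)⁺=7.5067, hold=9.1189 ⇒ V=9.1189 continue | (k=5,j=2): S=143.1596, (K−S)⁺=0.0000, hold=1.2391 ⇒ V=1.2391 continue | (k=5,j=3): S=172.7273, (K−S)⁺=0.0000, hold=0.0000 ⇒ V=0.0000 continue | (k=5,j=4): S=208.4019, (K−S)⁺=0.0000, hold=0.0000 ⇒ V=0.0000 continue | (k=5,j=5): S=251.4445, (K−S)⁺=0.0000, hold=0.0000 ⇒ V=0.0000 continue  boundary S*=98.3420
step 4: (k=4,j=0): S=108.0213, (K−S)⁺=18.1387, hold=16.5330 ⇒ V=18.1387 exercise | (k=4,j=1): S=130.3317, (K−S)⁺=0.0000, hold=4.4156 ⇒ V=4.4156 continue | (k=4,j=2): S=157.2500, (K−S)⁺=0.0000, hold=0.5034 ⇒ V=0.5034 continue | (k=4,j=3): S=189.7279, (K−S)⁺=0.0000, hold=0.0000 ⇒ V=0.0000 continue | (k=4,j=4): S=228.9138, (K−S)⁺=0.0000, hold=0.0000 ⇒ V=0.0000 continue  boundary S*=108.0213
step 3: (k=3,j=0): S=118.6533, (K−S)⁺=7.5067, hold=9.9024 ⇒ V=9.9024 continue | (k=3,j=1): S=143.1596, (K−S)⁺=0.0000, hold=2.0827 ⇒ V=2.0827 continue | (k=3,j=2): S=172.7273, (K−S)⁺=0.0000, hold=0.2045 ⇒ V=0.2045 continue | (k=3,j=3): S=208.4019, (K−S)⁺=0.0000, hold=0.0000 ⇒ V=0.0000 continue  boundary S*=-
step 2: (k=2,j=0): S=130.3317, (K−S)⁺=0.0000, hold=5.2179 ⇒ V=5.2179 continue | (k=2,j=1): S=157.2500, (K−S)⁺=0.0000, hold=0.9635 ⇒ V=0.9635 continue | (k=2,j=2): S=189.7279, (K−S)⁺=0.0000, hold=0.0831 ⇒ V=0.0831 continue  boundary S*=-
step 1: (k=1,j=0): S=143.1596, (K−S)⁺=0.0000, hold=2.6726 ⇒ V=2.6726 continue | (k=1,j=1): S=172.7273, (K−S)⁺=0.0000, hold=0.4391 ⇒ V=0.4391 continue  boundary S*=-
step 0: (k=0,j=0): S=157.2500, (K−S)⁺=0.0000, hold=1.3377 ⇒ V=1.3377 continue  boundary S*=-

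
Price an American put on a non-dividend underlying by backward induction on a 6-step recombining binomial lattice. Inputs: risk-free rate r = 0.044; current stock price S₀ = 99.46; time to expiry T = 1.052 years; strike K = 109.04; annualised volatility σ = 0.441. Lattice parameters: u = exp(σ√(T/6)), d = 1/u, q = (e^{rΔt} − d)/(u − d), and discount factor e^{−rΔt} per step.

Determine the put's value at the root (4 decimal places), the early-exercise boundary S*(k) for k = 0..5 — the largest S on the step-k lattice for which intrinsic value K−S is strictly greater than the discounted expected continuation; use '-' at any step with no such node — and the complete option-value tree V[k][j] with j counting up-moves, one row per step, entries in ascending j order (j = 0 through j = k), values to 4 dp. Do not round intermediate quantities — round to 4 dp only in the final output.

price = 21.7912
boundary = - - - 57.1556 68.7473 82.6898
tree:
21.7912
30.2586 12.7810
40.5040 19.4200 5.6463
51.8844 28.5770 9.6084 1.3560
61.5215 40.2927 16.0847 2.6019 0.0000
69.5337 51.8844 26.3502 4.9926 0.0000 0.0000
76.1950 61.5215 40.2927 9.5800 0.0000 0.0000 0.0000

params: Δt=0.17533 u=1.20281 d=0.83139 q=0.47482 e^(-rΔt)=0.99232
t_6 payoffs: 76.1950 61.5215 40.2927 9.5800 0.0000 0.0000 0.0000
t_5: node(5,0) S=39.5063 payoff=69.5337 vs cont=68.6957 → 69.5337 [stop]  node(5,1) S=57.1556 payoff=51.8844 vs cont=51.0464 → 51.8844 [stop]  node(5,2) S=82.6898 payoff=26.3502 vs cont=25.5122 → 26.3502 [stop]  node(5,3) S=119.6313 payoff=0.0000 vs cont=4.9926 → 4.9926 [wait]  node(5,4) S=173.0764 payoff=0.0000 vs cont=0.0000 → 0.0000 [wait]  node(5,5) S=250.3979 payoff=0.0000 vs cont=0.0000 → 0.0000 [wait]  ⇒ S*(5)=82.6898
t_4: node(4,0) S=47.5185 payoff=61.5215 vs cont=60.6835 → 61.5215 [stop]  node(4,1) S=68.7473 payoff=40.2927 vs cont=39.4547 → 40.2927 [stop]  node(4,2) S=99.4600 payoff=9.5800 vs cont=16.0847 → 16.0847 [wait]  node(4,3) S=143.8936 payoff=0.0000 vs cont=2.6019 → 2.6019 [wait]  node(4,4) S=208.1777 payoff=0.0000 vs cont=0.0000 → 0.0000 [wait]  ⇒ S*(4)=68.7473
t_3: node(3,0) S=57.1556 payoff=51.8844 vs cont=51.0464 → 51.8844 [stop]  node(3,1) S=82.6898 payoff=26.3502 vs cont=28.5770 → 28.5770 [wait]  node(3,2) S=119.6313 payoff=0.0000 vs cont=9.6084 → 9.6084 [wait]  node(3,3) S=173.0764 payoff=0.0000 vs cont=1.3560 → 1.3560 [wait]  ⇒ S*(3)=57.1556
t_2: node(2,0) S=68.7473 payoff=40.2927 vs cont=40.5040 → 40.5040 [wait]  node(2,1) S=99.4600 payoff=9.5800 vs cont=19.4200 → 19.4200 [wait]  node(2,2) S=143.8936 payoff=0.0000 vs cont=5.6463 → 5.6463 [wait]  ⇒ S*(2)=-
t_1: node(1,0) S=82.6898 payoff=26.3502 vs cont=30.2586 → 30.2586 [wait]  node(1,1) S=119.6313 payoff=0.0000 vs cont=12.7810 → 12.7810 [wait]  ⇒ S*(1)=-
t_0: node(0,0) S=99.4600 payoff=9.5800 vs cont=21.7912 → 21.7912 [wait]  ⇒ S*(0)=-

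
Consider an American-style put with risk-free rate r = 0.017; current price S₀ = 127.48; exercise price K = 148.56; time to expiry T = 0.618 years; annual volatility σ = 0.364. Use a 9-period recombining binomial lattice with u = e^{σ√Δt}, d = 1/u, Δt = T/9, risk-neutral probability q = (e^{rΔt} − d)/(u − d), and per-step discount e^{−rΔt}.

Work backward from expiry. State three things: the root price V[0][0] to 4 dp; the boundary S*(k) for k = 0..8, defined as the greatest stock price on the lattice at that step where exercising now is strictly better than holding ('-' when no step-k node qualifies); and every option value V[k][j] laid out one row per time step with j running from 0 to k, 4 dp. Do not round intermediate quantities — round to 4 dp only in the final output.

Δt=0.06867  u=1.10008  d=0.90902  q=0.48229  discount=0.99883
step 9 (expiry): payoffs max(K−S,0) = 94.5318 83.1763 69.4341 52.8035 32.6776 8.3217 0.0000 0.0000 0.0000 0.0000
step 8: (k=8,j=0): S=59.4354, (K−S)⁺=89.1246, hold=88.9513 ⇒ V=89.1246 exercise | (k=8,j=1): S=71.9274, (K−S)⁺=76.6326, hold=76.4593 ⇒ V=76.6326 exercise | (k=8,j=2): S=87.0449, (K−S)⁺=61.5151, hold=61.3417 ⇒ V=61.5151 exercise | (k=8,j=3): S=105.3399, (K−S)⁺=43.2201, hold=43.0468 ⇒ V=43.2201 exercise | (k=8,j=4): S=127.4800, (K−S)⁺=21.0800, hold=20.9067 ⇒ V=21.0800 exercise | (k=8,j=5): S=154.2735, (K−S)⁺=0.0000, hold=4.3032 ⇒ V=4.3032 continue | (k=8,j=6): S=186.6984, (K−S)⁺=0.0000, hold=0.0000 ⇒ V=0.0000 continue | (k=8,j=7): S=225.9383, (K−S)⁺=0.0000, hold=0.0000 ⇒ V=0.0000 continue | (k=8,j=8): S=273.4256, (K−S)⁺=0.0000, hold=0.0000 ⇒ V=0.0000 continue  boundary S*=127.4800
step 7: (k=7,j=0): S=65.3837, (K−S)⁺=83.1763, hold=83.0030 ⇒ V=83.1763 exercise | (k=7,j=1): S=79.1259, (K−S)⁺=69.4341, hold=69.2607 ⇒ V=69.4341 exercise | (k=7,j=2): S=95.7565, (K−S)⁺=52.8035, hold=52.6302 ⇒ V=52.8035 exercise | (k=7,j=3): S=115.8824, (K−S)⁺=32.6776, hold=32.5043 ⇒ V=32.6776 exercise | (k=7,j=4): S=140.2383, (K−S)⁺=8.3217, hold=12.9737 ⇒ V=12.9737 continue | (k=7,j=5): S=169.7133, (K−S)⁺=0.0000, hold=2.2252 ⇒ V=2.2252 continue | (k=7,j=6): S=205.3833, (K−S)⁺=0.0000, hold=0.0000 ⇒ V=0.0000 continue | (k=7,j=7): S=248.5504, (K−S)⁺=0.0000, hold=0.0000 ⇒ V=0.0000 continue  boundary S*=115.8824
step 6: (k=6,j=0): S=71.9274, (K−S)⁺=76.6326, hold=76.4593 ⇒ V=76.6326 exercise | (k=6,j=1): S=87.0449, (K−S)⁺=61.5151, hold=61.3417 ⇒ V=61.5151 exercise | (k=6,j=2): S=105.3399, (K−S)⁺=43.2201, hold=43.0468 ⇒ V=43.2201 exercise | (k=6,j=3): S=127.4800, (K−S)⁺=21.0800, hold=23.1476 ⇒ V=23.1476 continue | (k=6,j=4): S=154.2735, (K−S)⁺=0.0000, hold=7.7808 ⇒ V=7.7808 continue | (k=6,j=5): S=186.6984, (K−S)⁺=0.0000, hold=1.1507 ⇒ V=1.1507 continue | (k=6,j=6): S=225.9383, (K−S)⁺=0.0000, hold=0.0000 ⇒ V=0.0000 continue  boundary S*=105.3399
step 5: (k=5,j=0): S=79.1259, (K−S)⁺=69.4341, hold=69.2607 ⇒ V=69.4341 exercise | (k=5,j=1): S=95.7565, (K−S)⁺=52.8035, hold=52.6302 ⇒ V=52.8035 exercise | (k=5,j=2): S=115.8824, (K−S)⁺=32.6776, hold=33.5003 ⇒ V=33.5003 continue | (k=5,j=3): S=140.2383, (K−S)⁺=8.3217, hold=15.7181 ⇒ V=15.7181 continue | (k=5,j=4): S=169.7133, (K−S)⁺=0.0000, hold=4.5778 ⇒ V=4.5778 continue | (k=5,j=5): S=205.3833, (K−S)⁺=0.0000, hold=0.5950 ⇒ V=0.5950 continue  boundary S*=95.7565
step 4: (k=4,j=0): S=87.0449, (K−S)⁺=61.5151, hold=61.3417 ⇒ V=61.5151 exercise | (k=4,j=1): S=105.3399, (K−S)⁺=43.2201, hold=43.4431 ⇒ V=43.4431 continue | (k=4,j=2): S=127.4800, (K−S)⁺=21.0800, hold=24.8951 ⇒ V=24.8951 continue | (k=4,j=3): S=154.2735, (K−S)⁺=0.0000, hold=10.3332 ⇒ V=10.3332 continue | (k=4,j=4): S=186.6984, (K−S)⁺=0.0000, hold=2.6539 ⇒ V=2.6539 continue  boundary S*=87.0449
step 3: (k=3,j=0): S=95.7565, (K−S)⁺=52.8035, hold=52.7376 ⇒ V=52.8035 exercise | (k=3,j=1): S=115.8824, (K−S)⁺=32.6776, hold=34.4574 ⇒ V=34.4574 continue | (k=3,j=2): S=140.2383, (K−S)⁺=8.3217, hold=17.8513 ⇒ V=17.8513 continue | (k=3,j=3): S=169.7133, (K−S)⁺=0.0000, hold=6.6219 ⇒ V=6.6219 continue  boundary S*=95.7565
step 2: (k=2,j=0): S=105.3399, (K−S)⁺=43.2201, hold=43.9042 ⇒ V=43.9042 continue | (k=2,j=1): S=127.4800, (K−S)⁺=21.0800, hold=26.4177 ⇒ V=26.4177 continue | (k=2,j=2): S=154.2735, (K−S)⁺=0.0000, hold=12.4210 ⇒ V=12.4210 continue  boundary S*=-
step 1: (k=1,j=0): S=115.8824, (K−S)⁺=32.6776, hold=35.4293 ⇒ V=35.4293 continue | (k=1,j=1): S=140.2383, (K−S)⁺=8.3217, hold=19.6443 ⇒ V=19.6443 continue  boundary S*=-
step 0: (k=0,j=0): S=127.4800, (K−S)⁺=21.0800, hold=27.7840 ⇒ V=27.7840 continue  boundary S*=-

price = 27.7840
boundary = - - - 95.7565 87.0449 95.7565 105.3399 115.8824 127.4800
tree:
27.7840
35.4293 19.6443
43.9042 26.4177 12.4210
52.8035 34.4574 17.8513 6.6219
61.5151 43.4431 24.8951 10.3332 2.6539
69.4341 52.8035 33.5003 15.7181 4.5778 0.5950
76.6326 61.5151 43.2201 23.1476 7.7808 1.1507 0.0000
83.1763 69.4341 52.8035 32.6776 12.9737 2.2252 0.0000 0.0000
89.1246 76.6326 61.5151 43.2201 21.0800 4.3032 0.0000 0.0000 0.0000
94.5318 83.1763 69.4341 52.8035 32.6776 8.3217 0.0000 0.0000 0.0000 0.0000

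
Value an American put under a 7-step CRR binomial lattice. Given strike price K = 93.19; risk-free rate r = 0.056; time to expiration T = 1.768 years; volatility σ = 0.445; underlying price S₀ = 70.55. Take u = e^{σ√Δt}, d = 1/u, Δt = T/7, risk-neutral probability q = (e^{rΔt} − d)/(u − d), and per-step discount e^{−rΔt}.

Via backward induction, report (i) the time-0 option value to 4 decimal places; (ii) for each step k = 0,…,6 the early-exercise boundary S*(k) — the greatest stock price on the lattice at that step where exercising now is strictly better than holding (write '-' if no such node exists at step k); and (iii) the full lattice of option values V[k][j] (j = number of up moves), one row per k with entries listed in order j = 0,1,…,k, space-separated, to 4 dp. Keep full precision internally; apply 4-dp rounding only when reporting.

Δt=0.25257  u=1.25062  d=0.79960  q=0.47590  discount=0.98596
step 7 (expiry): payoffs max(K−S,0) = 78.4461 70.1296 57.1223 36.7781 4.9586 0.0000 0.0000 0.0000
step 6: (k=6,j=0): S=18.4391, (K−S)⁺=74.7509, hold=73.4421 ⇒ V=74.7509 exercise | (k=6,j=1): S=28.8398, (K−S)⁺=64.3502, hold=63.0414 ⇒ V=64.3502 exercise | (k=6,j=2): S=45.1071, (K−S)⁺=48.0829, hold=46.7741 ⇒ V=48.0829 exercise | (k=6,j=3): S=70.5500, (K−S)⁺=22.6400, hold=21.3312 ⇒ V=22.6400 exercise | (k=6,j=4): S=110.3442, (K−S)⁺=0.0000, hold=2.5623 ⇒ V=2.5623 continue | (k=6,j=5): S=172.5845, (K−S)⁺=0.0000, hold=0.0000 ⇒ V=0.0000 continue | (k=6,j=6): S=269.9319, (K−S)⁺=0.0000, hold=0.0000 ⇒ V=0.0000 continue  boundary S*=70.5500
step 5: (k=5,j=0): S=23.0604, (K−S)⁺=70.1296, hold=68.8208 ⇒ V=70.1296 exercise | (k=5,j=1): S=36.0677, (K−S)⁺=57.1223, hold=55.8135 ⇒ V=57.1223 exercise | (k=5,j=2): S=56.4119, (K−S)⁺=36.7781, hold=35.4693 ⇒ V=36.7781 exercise | (k=5,j=3): S=88.2314, (K−S)⁺=4.9586, hold=12.9012 ⇒ V=12.9012 continue | (k=5,j=4): S=137.9989, (K−S)⁺=0.0000, hold=1.3240 ⇒ V=1.3240 continue | (k=5,j=5): S=215.8381, (K−S)⁺=0.0000, hold=0.0000 ⇒ V=0.0000 continue  boundary S*=56.4119
step 4: (k=4,j=0): S=28.8398, (K−S)⁺=64.3502, hold=63.0414 ⇒ V=64.3502 exercise | (k=4,j=1): S=45.1071, (K−S)⁺=48.0829, hold=46.7741 ⇒ V=48.0829 exercise | (k=4,j=2): S=70.5500, (K−S)⁺=22.6400, hold=25.0580 ⇒ V=25.0580 continue | (k=4,j=3): S=110.3442, (K−S)⁺=0.0000, hold=7.2877 ⇒ V=7.2877 continue | (k=4,j=4): S=172.5845, (K−S)⁺=0.0000, hold=0.6842 ⇒ V=0.6842 continue  boundary S*=45.1071
step 3: (k=3,j=0): S=36.0677, (K−S)⁺=57.1223, hold=55.8135 ⇒ V=57.1223 exercise | (k=3,j=1): S=56.4119, (K−S)⁺=36.7781, hold=36.6039 ⇒ V=36.7781 exercise | (k=3,j=2): S=88.2314, (K−S)⁺=4.9586, hold=16.3679 ⇒ V=16.3679 continue | (k=3,j=3): S=137.9989, (K−S)⁺=0.0000, hold=4.0869 ⇒ V=4.0869 continue  boundary S*=56.4119
step 2: (k=2,j=0): S=45.1071, (K−S)⁺=48.0829, hold=46.7741 ⇒ V=48.0829 exercise | (k=2,j=1): S=70.5500, (K−S)⁺=22.6400, hold=26.6847 ⇒ V=26.6847 continue | (k=2,j=2): S=110.3442, (K−S)⁺=0.0000, hold=10.3755 ⇒ V=10.3755 continue  boundary S*=45.1071
step 1: (k=1,j=0): S=56.4119, (K−S)⁺=36.7781, hold=37.3671 ⇒ V=37.3671 continue | (k=1,j=1): S=88.2314, (K−S)⁺=4.9586, hold=18.6573 ⇒ V=18.6573 continue  boundary S*=-
step 0: (k=0,j=0): S=70.5500, (K−S)⁺=22.6400, hold=28.0633 ⇒ V=28.0633 continue  boundary S*=-

price = 28.0633
boundary = - - 45.1071 56.4119 45.1071 56.4119 70.5500
tree:
28.0633
37.3671 18.6573
48.0829 26.6847 10.3755
57.1223 36.7781 16.3679 4.0869
64.3502 48.0829 25.0580 7.2877 0.6842
70.1296 57.1223 36.7781 12.9012 1.3240 0.0000
74.7509 64.3502 48.0829 22.6400 2.5623 0.0000 0.0000
78.4461 70.1296 57.1223 36.7781 4.9586 0.0000 0.0000 0.0000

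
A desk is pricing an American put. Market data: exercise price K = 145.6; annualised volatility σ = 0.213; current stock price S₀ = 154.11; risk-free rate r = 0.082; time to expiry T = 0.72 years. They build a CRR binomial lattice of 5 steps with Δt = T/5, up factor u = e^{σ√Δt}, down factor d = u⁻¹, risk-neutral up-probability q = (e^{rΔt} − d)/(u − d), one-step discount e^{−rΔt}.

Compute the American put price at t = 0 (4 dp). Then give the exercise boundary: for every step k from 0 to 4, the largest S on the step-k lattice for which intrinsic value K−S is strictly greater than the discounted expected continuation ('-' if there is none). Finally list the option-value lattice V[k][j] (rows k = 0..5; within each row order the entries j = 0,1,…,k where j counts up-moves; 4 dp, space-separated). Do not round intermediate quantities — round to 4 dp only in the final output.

Δt=0.14400  u=1.08418  d=0.92235  q=0.55320  discount=0.98826
step 5 (expiry): payoffs max(K−S,0) = 42.7237 24.6735 3.4563 0.0000 0.0000 0.0000
step 4: (k=4,j=0): S=111.5369, (K−S)⁺=34.0631, hold=32.3540 ⇒ V=34.0631 exercise | (k=4,j=1): S=131.1066, (K−S)⁺=14.4934, hold=12.7842 ⇒ V=14.4934 exercise | (k=4,j=2): S=154.1100, (K−S)⁺=0.0000, hold=1.5261 ⇒ V=1.5261 continue | (k=4,j=3): S=181.1494, (K−S)⁺=0.0000, hold=0.0000 ⇒ V=0.0000 continue | (k=4,j=4): S=212.9331, (K−S)⁺=0.0000, hold=0.0000 ⇒ V=0.0000 continue  boundary S*=131.1066
step 3: (k=3,j=0): S=120.9265, (K−S)⁺=24.6735, hold=22.9643 ⇒ V=24.6735 exercise | (k=3,j=1): S=142.1437, (K−S)⁺=3.4563, hold=7.2339 ⇒ V=7.2339 continue | (k=3,j=2): S=167.0836, (K−S)⁺=0.0000, hold=0.6739 ⇒ V=0.6739 continue | (k=3,j=3): S=196.3993, (K−S)⁺=0.0000, hold=0.0000 ⇒ V=0.0000 continue  boundary S*=120.9265
step 2: (k=2,j=0): S=131.1066, (K−S)⁺=14.4934, hold=14.8495 ⇒ V=14.8495 continue | (k=2,j=1): S=154.1100, (K−S)⁺=0.0000, hold=3.5626 ⇒ V=3.5626 continue | (k=2,j=2): S=181.1494, (K−S)⁺=0.0000, hold=0.2975 ⇒ V=0.2975 continue  boundary S*=-
step 1: (k=1,j=0): S=142.1437, (K−S)⁺=3.4563, hold=8.5046 ⇒ V=8.5046 continue | (k=1,j=1): S=167.0836, (K−S)⁺=0.0000, hold=1.7357 ⇒ V=1.7357 continue  boundary S*=-
step 0: (k=0,j=0): S=154.1100, (K−S)⁺=0.0000, hold=4.7042 ⇒ V=4.7042 continue  boundary S*=-

price = 4.7042
boundary = - - - 120.9265 131.1066
tree:
4.7042
8.5046 1.7357
14.8495 3.5626 0.2975
24.6735 7.2339 0.6739 0.0000
34.0631 14.4934 1.5261 0.0000 0.0000
42.7237 24.6735 3.4563 0.0000 0.0000 0.0000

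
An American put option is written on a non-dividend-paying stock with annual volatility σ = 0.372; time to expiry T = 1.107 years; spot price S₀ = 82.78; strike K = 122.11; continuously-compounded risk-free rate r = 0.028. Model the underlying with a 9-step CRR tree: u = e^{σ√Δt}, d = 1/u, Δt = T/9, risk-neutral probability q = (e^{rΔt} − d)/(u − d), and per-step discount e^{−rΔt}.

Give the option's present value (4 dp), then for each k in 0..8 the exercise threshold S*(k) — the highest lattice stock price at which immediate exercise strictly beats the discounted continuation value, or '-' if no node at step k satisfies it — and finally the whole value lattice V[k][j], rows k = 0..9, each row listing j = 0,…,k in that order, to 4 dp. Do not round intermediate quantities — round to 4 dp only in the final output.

Δt=0.12300, u=1.13936, d=0.87769, q=0.48061, disc=e^(-rΔt)=0.99656
k=9 terminal: V=max(K-S,0) → 96.5252 88.8974 78.9955 66.1414 49.4551 27.7939 0.0000 0.0000 0.0000 0.0000
k=8: j=0 S=29.1502 intr=92.9598 cont=92.5399 V=92.9598[EX]; j=1 S=37.8410 intr=84.2690 cont=83.8492 V=84.2690[EX]; j=2 S=49.1229 intr=72.9871 cont=72.5673 V=72.9871[EX]; j=3 S=63.7683 intr=58.3417 cont=57.9219 V=58.3417[EX]; j=4 S=82.7800 intr=39.3300 cont=38.9102 V=39.3300[EX]; j=5 S=107.4599 intr=14.6501 cont=14.3861 V=14.6501[EX]; j=6 S=139.4977 intr=0.0000 cont=0.0000 V=0.0000[hold]; j=7 S=181.0873 intr=0.0000 cont=0.0000 V=0.0000[hold]; j=8 S=235.0763 intr=0.0000 cont=0.0000 V=0.0000[hold]  S*(8)=107.4599
k=7: j=0 S=33.2126 intr=88.8974 cont=88.4776 V=88.8974[EX]; j=1 S=43.1145 intr=78.9955 cont=78.5757 V=78.9955[EX]; j=2 S=55.9686 intr=66.1414 cont=65.7216 V=66.1414[EX]; j=3 S=72.6549 intr=49.4551 cont=49.0353 V=49.4551[EX]; j=4 S=94.3161 intr=27.7939 cont=27.3741 V=27.7939[EX]; j=5 S=122.4353 intr=0.0000 cont=7.5829 V=7.5829[hold]; j=6 S=158.9379 intr=0.0000 cont=0.0000 V=0.0000[hold]; j=7 S=206.3233 intr=0.0000 cont=0.0000 V=0.0000[hold]  S*(7)=94.3161
k=6: j=0 S=37.8410 intr=84.2690 cont=83.8492 V=84.2690[EX]; j=1 S=49.1229 intr=72.9871 cont=72.5673 V=72.9871[EX]; j=2 S=63.7683 intr=58.3417 cont=57.9219 V=58.3417[EX]; j=3 S=82.7800 intr=39.3300 cont=38.9102 V=39.3300[EX]; j=4 S=107.4599 intr=14.6501 cont=18.0181 V=18.0181[hold]; j=5 S=139.4977 intr=0.0000 cont=3.9249 V=3.9249[hold]; j=6 S=181.0873 intr=0.0000 cont=0.0000 V=0.0000[hold]  S*(6)=82.7800
k=5: j=0 S=43.1145 intr=78.9955 cont=78.5757 V=78.9955[EX]; j=1 S=55.9686 intr=66.1414 cont=65.7216 V=66.1414[EX]; j=2 S=72.6549 intr=49.4551 cont=49.0353 V=49.4551[EX]; j=3 S=94.3161 intr=27.7939 cont=28.9872 V=28.9872[hold]; j=4 S=122.4353 intr=0.0000 cont=11.2060 V=11.2060[hold]; j=5 S=158.9379 intr=0.0000 cont=2.0315 V=2.0315[hold]  S*(5)=72.6549
k=4: j=0 S=49.1229 intr=72.9871 cont=72.5673 V=72.9871[EX]; j=1 S=63.7683 intr=58.3417 cont=57.9219 V=58.3417[EX]; j=2 S=82.7800 intr=39.3300 cont=39.4817 V=39.4817[hold]; j=3 S=107.4599 intr=14.6501 cont=20.3710 V=20.3710[hold]; j=4 S=139.4977 intr=0.0000 cont=6.7733 V=6.7733[hold]  S*(4)=63.7683
k=3: j=0 S=55.9686 intr=66.1414 cont=65.7216 V=66.1414[EX]; j=1 S=72.6549 intr=49.4551 cont=49.1079 V=49.4551[EX]; j=2 S=94.3161 intr=27.7939 cont=30.1927 V=30.1927[hold]; j=3 S=122.4353 intr=0.0000 cont=13.7882 V=13.7882[hold]  S*(3)=72.6549
k=2: j=0 S=63.7683 intr=58.3417 cont=57.9219 V=58.3417[EX]; j=1 S=82.7800 intr=39.3300 cont=40.0591 V=40.0591[hold]; j=2 S=107.4599 intr=14.6501 cont=22.2318 V=22.2318[hold]  S*(2)=63.7683
k=1: j=0 S=72.6549 intr=49.4551 cont=49.3845 V=49.4551[EX]; j=1 S=94.3161 intr=27.7939 cont=31.3828 V=31.3828[hold]  S*(1)=72.6549
k=0: j=0 S=82.7800 intr=39.3300 cont=40.6291 V=40.6291[hold]  S*(0)=-

price = 40.6291
boundary = - 72.6549 63.7683 72.6549 63.7683 72.6549 82.7800 94.3161 107.4599
tree:
40.6291
49.4551 31.3828
58.3417 40.0591 22.2318
66.1414 49.4551 30.1927 13.7882
72.9871 58.3417 39.4817 20.3710 6.7733
78.9955 66.1414 49.4551 28.9872 11.2060 2.0315
84.2690 72.9871 58.3417 39.3300 18.0181 3.9249 0.0000
88.8974 78.9955 66.1414 49.4551 27.7939 7.5829 0.0000 0.0000
92.9598 84.2690 72.9871 58.3417 39.3300 14.6501 0.0000 0.0000 0.0000
96.5252 88.8974 78.9955 66.1414 49.4551 27.7939 0.0000 0.0000 0.0000 0.0000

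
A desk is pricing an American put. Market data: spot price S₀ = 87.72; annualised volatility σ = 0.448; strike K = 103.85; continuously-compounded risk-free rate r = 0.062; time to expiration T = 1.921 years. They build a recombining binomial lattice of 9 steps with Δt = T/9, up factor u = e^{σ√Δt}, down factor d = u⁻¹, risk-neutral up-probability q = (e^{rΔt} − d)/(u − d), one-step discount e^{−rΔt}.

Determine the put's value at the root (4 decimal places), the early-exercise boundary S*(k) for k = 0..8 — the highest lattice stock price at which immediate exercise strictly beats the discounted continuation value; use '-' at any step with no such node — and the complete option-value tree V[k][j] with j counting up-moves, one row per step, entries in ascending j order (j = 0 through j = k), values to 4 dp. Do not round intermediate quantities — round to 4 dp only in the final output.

Δt=0.21344, u=1.22995, d=0.81304, q=0.48039, disc=e^(-rΔt)=0.98685
k=9 terminal: V=max(K-S,0) → 90.2324 83.2495 72.6858 56.7053 32.5302 0.0000 0.0000 0.0000 0.0000 0.0000
k=8: j=0 S=16.7490 intr=87.1010 cont=85.7357 V=87.1010[EX]; j=1 S=25.3377 intr=78.5123 cont=77.1471 V=78.5123[EX]; j=2 S=38.3305 intr=65.5195 cont=64.1543 V=65.5195[EX]; j=3 S=57.9858 intr=45.8642 cont=44.4990 V=45.8642[EX]; j=4 S=87.7200 intr=16.1300 cont=16.6807 V=16.6807[hold]; j=5 S=132.7015 intr=0.0000 cont=0.0000 V=0.0000[hold]; j=6 S=200.7489 intr=0.0000 cont=0.0000 V=0.0000[hold]; j=7 S=303.6899 intr=0.0000 cont=0.0000 V=0.0000[hold]; j=8 S=459.4176 intr=0.0000 cont=0.0000 V=0.0000[hold]  S*(8)=57.9858
k=7: j=0 S=20.6005 intr=83.2495 cont=81.8842 V=83.2495[EX]; j=1 S=31.1642 intr=72.6858 cont=71.3206 V=72.6858[EX]; j=2 S=47.1447 intr=56.7053 cont=55.3401 V=56.7053[EX]; j=3 S=71.3198 intr=32.5302 cont=31.4261 V=32.5302[EX]; j=4 S=107.8915 intr=0.0000 cont=8.5535 V=8.5535[hold]; j=5 S=163.2167 intr=0.0000 cont=0.0000 V=0.0000[hold]; j=6 S=246.9118 intr=0.0000 cont=0.0000 V=0.0000[hold]; j=7 S=373.5244 intr=0.0000 cont=0.0000 V=0.0000[hold]  S*(7)=71.3198
k=6: j=0 S=25.3377 intr=78.5123 cont=77.1471 V=78.5123[EX]; j=1 S=38.3305 intr=65.5195 cont=64.1543 V=65.5195[EX]; j=2 S=57.9858 intr=45.8642 cont=44.4990 V=45.8642[EX]; j=3 S=87.7200 intr=16.1300 cont=20.7357 V=20.7357[hold]; j=4 S=132.7015 intr=0.0000 cont=4.3860 V=4.3860[hold]; j=5 S=200.7489 intr=0.0000 cont=0.0000 V=0.0000[hold]; j=6 S=303.6899 intr=0.0000 cont=0.0000 V=0.0000[hold]  S*(6)=57.9858
k=5: j=0 S=31.1642 intr=72.6858 cont=71.3206 V=72.6858[EX]; j=1 S=47.1447 intr=56.7053 cont=55.3401 V=56.7053[EX]; j=2 S=71.3198 intr=32.5302 cont=33.3484 V=33.3484[hold]; j=3 S=107.8915 intr=0.0000 cont=12.7121 V=12.7121[hold]; j=4 S=163.2167 intr=0.0000 cont=2.2491 V=2.2491[hold]; j=5 S=246.9118 intr=0.0000 cont=0.0000 V=0.0000[hold]  S*(5)=47.1447
k=4: j=0 S=38.3305 intr=65.5195 cont=64.1543 V=65.5195[EX]; j=1 S=57.9858 intr=45.8642 cont=44.8869 V=45.8642[EX]; j=2 S=87.7200 intr=16.1300 cont=23.1268 V=23.1268[hold]; j=3 S=132.7015 intr=0.0000 cont=7.5847 V=7.5847[hold]; j=4 S=200.7489 intr=0.0000 cont=1.1533 V=1.1533[hold]  S*(4)=57.9858
k=3: j=0 S=47.1447 intr=56.7053 cont=55.3401 V=56.7053[EX]; j=1 S=71.3198 intr=32.5302 cont=34.4820 V=34.4820[hold]; j=2 S=107.8915 intr=0.0000 cont=15.4546 V=15.4546[hold]; j=3 S=163.2167 intr=0.0000 cont=4.4360 V=4.4360[hold]  S*(3)=47.1447
k=2: j=0 S=57.9858 intr=45.8642 cont=45.4243 V=45.8642[EX]; j=1 S=87.7200 intr=16.1300 cont=25.0082 V=25.0082[hold]; j=2 S=132.7015 intr=0.0000 cont=10.0278 V=10.0278[hold]  S*(2)=57.9858
k=1: j=0 S=71.3198 intr=32.5302 cont=35.3739 V=35.3739[hold]; j=1 S=107.8915 intr=0.0000 cont=17.5776 V=17.5776[hold]  S*(1)=-
k=0: j=0 S=87.7200 intr=16.1300 cont=26.4721 V=26.4721[hold]  S*(0)=-

price = 26.4721
boundary = - - 57.9858 47.1447 57.9858 47.1447 57.9858 71.3198 57.9858
tree:
26.4721
35.3739 17.5776
45.8642 25.0082 10.0278
56.7053 34.4820 15.4546 4.4360
65.5195 45.8642 23.1268 7.5847 1.1533
72.6858 56.7053 33.3484 12.7121 2.2491 0.0000
78.5123 65.5195 45.8642 20.7357 4.3860 0.0000 0.0000
83.2495 72.6858 56.7053 32.5302 8.5535 0.0000 0.0000 0.0000
87.1010 78.5123 65.5195 45.8642 16.6807 0.0000 0.0000 0.0000 0.0000
90.2324 83.2495 72.6858 56.7053 32.5302 0.0000 0.0000 0.0000 0.0000 0.0000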